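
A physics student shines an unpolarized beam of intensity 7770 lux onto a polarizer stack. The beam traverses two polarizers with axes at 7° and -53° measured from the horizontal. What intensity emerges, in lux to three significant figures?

Unpolarized light through the first polarizer → I₁ = 7770 lux/2 = 3885 lux, polarized at 7°.
I₂ = I₁ · cos²(60°) = 3885 · 0.25 = 971.3 lux.

I ≈ 971 lux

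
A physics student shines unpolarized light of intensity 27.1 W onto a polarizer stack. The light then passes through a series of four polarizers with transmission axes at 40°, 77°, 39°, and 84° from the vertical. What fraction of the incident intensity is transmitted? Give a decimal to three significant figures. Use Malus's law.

I/I₀ ≈ 0.0990

Unpolarized light through the first polarizer → I₁ = 27.1 W/2 = 13.55 W, polarized at 40°.
I₂ = I₁ · cos²(37°) = 13.55 · 0.6378 = 8.642 W.
I₃ = I₂ · cos²(38°) = 8.642 · 0.621 = 5.367 W.
I₄ = I₃ · cos²(45°) = 5.367 · 0.5 = 2.683 W.
Transmitted fraction = 0.09902.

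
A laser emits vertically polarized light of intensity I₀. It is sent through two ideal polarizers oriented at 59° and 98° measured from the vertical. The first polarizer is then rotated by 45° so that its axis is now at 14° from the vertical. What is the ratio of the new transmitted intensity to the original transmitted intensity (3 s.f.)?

Before rotation:
I₁ = I₀ cos²(59° − 0°) = I₀ cos²(59°) = 0.2653 I₀.
I₂ = I₁ cos²(98° − 59°) = 0.2653 I₀ · cos²(39°) = 0.1602 I₀.
After rotation:
I₁ = I₀ cos²(14° − 0°) = I₀ cos²(14°) = 0.9415 I₀.
I₂ = I₁ cos²(98° − 14°) = 0.9415 I₀ · cos²(84°) = 0.01029 I₀.
Ratio = 0.01029 / 0.1602 = 0.06421.

I_new/I_old ≈ 0.0642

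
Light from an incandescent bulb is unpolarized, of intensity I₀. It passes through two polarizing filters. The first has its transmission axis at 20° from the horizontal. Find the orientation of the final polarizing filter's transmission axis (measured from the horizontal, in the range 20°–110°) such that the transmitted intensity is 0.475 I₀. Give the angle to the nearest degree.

Unpolarized light through the first polarizer → I₁ = ½ I₀, now polarized at 20°.
Need I₂/I₀ = 0.475, so cos²(θ − 20°) = 0.475 / 0.5 = 0.95.
θ − 20° = arccos(√0.95) = 12.9°, giving θ ≈ 20 + 12.9 = 32.9°.

θ ≈ 33°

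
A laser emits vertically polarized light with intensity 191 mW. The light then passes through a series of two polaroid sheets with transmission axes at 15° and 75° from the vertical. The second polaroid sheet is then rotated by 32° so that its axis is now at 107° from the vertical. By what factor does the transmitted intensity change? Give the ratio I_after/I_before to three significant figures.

I_new/I_old ≈ 0.00487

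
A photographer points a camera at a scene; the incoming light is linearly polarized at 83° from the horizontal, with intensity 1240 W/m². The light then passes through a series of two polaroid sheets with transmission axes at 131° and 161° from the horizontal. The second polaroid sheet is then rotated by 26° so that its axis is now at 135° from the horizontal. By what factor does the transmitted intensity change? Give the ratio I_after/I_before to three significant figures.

Before rotation:
I₁ = I₀ cos²(131° − 83°) = I₀ cos²(48°) = 0.4477 I₀.
I₂ = I₁ cos²(161° − 131°) = 0.4477 I₀ · cos²(30°) = 0.3358 I₀.
After rotation:
I₁ = I₀ cos²(131° − 83°) = I₀ cos²(48°) = 0.4477 I₀.
I₂ = I₁ cos²(135° − 131°) = 0.4477 I₀ · cos²(4°) = 0.4456 I₀.
Ratio = 0.4456 / 0.3358 = 1.327.

I_new/I_old ≈ 1.33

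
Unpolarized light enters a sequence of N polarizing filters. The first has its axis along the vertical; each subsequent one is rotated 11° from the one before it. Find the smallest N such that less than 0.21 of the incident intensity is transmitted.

N = 25

First polarizer halves the unpolarized light: factor 1/2.
Each further stage multiplies by cos²(11°) = 0.9636.
After N polarizers: T = 0.5·0.9636^(N−1). Require T < 0.21 ⇒ N−1 > ln(0.21/0.5)/ln(0.9636) = 23.39, so N−1 ≥ 24 and N = 25.
Check: N=25 gives T = 0.2053 < 0.21; N=24 gives T = 0.2131.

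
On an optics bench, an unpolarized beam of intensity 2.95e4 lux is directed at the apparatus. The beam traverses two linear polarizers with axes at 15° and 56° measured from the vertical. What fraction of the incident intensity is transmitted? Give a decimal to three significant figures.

I/I₀ ≈ 0.285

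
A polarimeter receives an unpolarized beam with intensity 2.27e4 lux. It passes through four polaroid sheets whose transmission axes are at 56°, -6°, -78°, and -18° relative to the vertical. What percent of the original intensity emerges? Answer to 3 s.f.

Unpolarized light through the first polarizer → I₁ = 2.27e4 lux/2 = 1.135e+04 lux, polarized at 56°.
I₂ = I₁ · cos²(62°) = 1.135e+04 · 0.2204 = 2502 lux.
I₃ = I₂ · cos²(72°) = 2502 · 0.09549 = 238.9 lux.
I₄ = I₃ · cos²(60°) = 238.9 · 0.25 = 59.72 lux.
That is 0.2631% of the incident intensity.

≈ 0.263%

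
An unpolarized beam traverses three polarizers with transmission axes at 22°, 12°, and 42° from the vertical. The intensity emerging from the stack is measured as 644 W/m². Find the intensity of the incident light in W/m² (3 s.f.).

Unpolarized light through the first polarizer → I₁ = ½ I₀, now polarized at 22°.
I₂ = I₁ cos²(12° − 22°) = 0.5 I₀ · cos²(10°) = 0.4849 I₀.
I₃ = I₂ cos²(42° − 12°) = 0.4849 I₀ · cos²(30°) = 0.3637 I₀.
So 644 W/m² = 0.3637 I₀, giving I₀ = 644/0.3637 = 1771 W/m².

I₀ ≈ 1770 W/m²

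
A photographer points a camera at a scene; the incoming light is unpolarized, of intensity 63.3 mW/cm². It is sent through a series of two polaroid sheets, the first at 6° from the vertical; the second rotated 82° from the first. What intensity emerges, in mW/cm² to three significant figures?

I ≈ 0.613 mW/cm²

Unpolarized light through the first polarizer → I₁ = 63.3 mW/cm²/2 = 31.65 mW/cm², polarized at 6°.
I₂ = I₁ · cos²(82°) = 31.65 · 0.01937 = 0.613 mW/cm².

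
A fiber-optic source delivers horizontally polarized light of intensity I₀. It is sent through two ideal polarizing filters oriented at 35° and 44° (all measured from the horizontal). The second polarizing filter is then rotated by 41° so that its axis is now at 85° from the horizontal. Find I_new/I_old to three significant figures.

Before rotation:
I₁ = I₀ cos²(35° − 0°) = I₀ cos²(35°) = 0.671 I₀.
I₂ = I₁ cos²(44° − 35°) = 0.671 I₀ · cos²(9°) = 0.6546 I₀.
After rotation:
I₁ = I₀ cos²(35° − 0°) = I₀ cos²(35°) = 0.671 I₀.
I₂ = I₁ cos²(85° − 35°) = 0.671 I₀ · cos²(50°) = 0.2772 I₀.
Ratio = 0.2772 / 0.6546 = 0.4235.

I_new/I_old ≈ 0.424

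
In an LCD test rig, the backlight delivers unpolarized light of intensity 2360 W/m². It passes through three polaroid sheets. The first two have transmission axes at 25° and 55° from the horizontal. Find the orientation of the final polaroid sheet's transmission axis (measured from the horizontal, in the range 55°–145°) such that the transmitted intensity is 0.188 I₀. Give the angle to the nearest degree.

Unpolarized light through the first polarizer → I₁ = ½ I₀, now polarized at 25°.
I₂ = I₁ cos²(55° − 25°) = 0.5 I₀ · cos²(30°) = 0.375 I₀.
Need I₃/I₀ = 0.188, so cos²(θ − 55°) = 0.188 / 0.375 = 0.5013.
θ − 55° = arccos(√0.5013) = 44.9°, giving θ ≈ 55 + 44.9 = 99.9°.

θ ≈ 100°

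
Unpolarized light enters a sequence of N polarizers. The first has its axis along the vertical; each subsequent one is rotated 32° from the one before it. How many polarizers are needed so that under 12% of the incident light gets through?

N = 6

First polarizer halves the unpolarized light: factor 1/2.
Each further stage multiplies by cos²(32°) = 0.7192.
After N polarizers: T = 0.5·0.7192^(N−1). Require T < 0.12 ⇒ N−1 > ln(0.12/0.5)/ln(0.7192) = 4.33, so N−1 ≥ 5 and N = 6.
Check: N=6 gives T = 0.0962 < 0.12; N=5 gives T = 0.1338.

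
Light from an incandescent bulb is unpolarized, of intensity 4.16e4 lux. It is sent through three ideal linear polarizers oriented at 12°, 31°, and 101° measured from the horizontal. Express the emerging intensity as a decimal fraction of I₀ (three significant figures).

I/I₀ ≈ 0.0523

Unpolarized light through the first polarizer → I₁ = 4.16e4 lux/2 = 2.08e+04 lux, polarized at 12°.
I₂ = I₁ · cos²(19°) = 2.08e+04 · 0.894 = 1.86e+04 lux.
I₃ = I₂ · cos²(70°) = 1.86e+04 · 0.117 = 2175 lux.
Transmitted fraction = 0.05229.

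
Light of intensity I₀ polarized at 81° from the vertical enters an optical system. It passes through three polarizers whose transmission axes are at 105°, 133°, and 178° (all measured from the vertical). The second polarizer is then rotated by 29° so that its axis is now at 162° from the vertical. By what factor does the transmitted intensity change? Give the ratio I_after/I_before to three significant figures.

Before rotation:
I₁ = I₀ cos²(105° − 81°) = I₀ cos²(24°) = 0.8346 I₀.
I₂ = I₁ cos²(133° − 105°) = 0.8346 I₀ · cos²(28°) = 0.6506 I₀.
I₃ = I₂ cos²(178° − 133°) = 0.6506 I₀ · cos²(45°) = 0.3253 I₀.
After rotation:
I₁ = I₀ cos²(105° − 81°) = I₀ cos²(24°) = 0.8346 I₀.
I₂ = I₁ cos²(162° − 105°) = 0.8346 I₀ · cos²(57°) = 0.2476 I₀.
I₃ = I₂ cos²(178° − 162°) = 0.2476 I₀ · cos²(16°) = 0.2288 I₀.
Ratio = 0.2288 / 0.3253 = 0.7032.

I_new/I_old ≈ 0.703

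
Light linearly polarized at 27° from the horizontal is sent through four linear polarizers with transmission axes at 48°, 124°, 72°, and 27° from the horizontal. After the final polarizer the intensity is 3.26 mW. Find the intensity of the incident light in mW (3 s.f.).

I₀ ≈ 337 mW

By Malus's law, I₁ = I₀ cos²(48° − 27°) = I₀ cos²(21°) = 0.8716 I₀.
I₂ = I₁ cos²(124° − 48°) = 0.8716 I₀ · cos²(76°) = 0.05101 I₀.
I₃ = I₂ cos²(72° − 124°) = 0.05101 I₀ · cos²(52°) = 0.01933 I₀.
I₄ = I₃ cos²(27° − 72°) = 0.01933 I₀ · cos²(45°) = 0.009667 I₀.
So 3.26 mW = 0.009667 I₀, giving I₀ = 3.26/0.009667 = 337.2 mW.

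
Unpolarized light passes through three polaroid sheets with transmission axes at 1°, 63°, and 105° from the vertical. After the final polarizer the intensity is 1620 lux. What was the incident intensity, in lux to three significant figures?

Unpolarized light through the first polarizer → I₁ = ½ I₀, now polarized at 1°.
I₂ = I₁ cos²(63° − 1°) = 0.5 I₀ · cos²(62°) = 0.1102 I₀.
I₃ = I₂ cos²(105° − 63°) = 0.1102 I₀ · cos²(42°) = 0.06086 I₀.
So 1620 lux = 0.06086 I₀, giving I₀ = 1620/0.06086 = 2.662e+04 lux.

I₀ ≈ 2.66e4 lux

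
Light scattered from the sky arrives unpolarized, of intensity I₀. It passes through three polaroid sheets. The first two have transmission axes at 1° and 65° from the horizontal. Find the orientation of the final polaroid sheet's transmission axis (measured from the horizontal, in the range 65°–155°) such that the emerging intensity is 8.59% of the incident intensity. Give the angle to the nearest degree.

θ ≈ 84°

Unpolarized light through the first polarizer → I₁ = ½ I₀, now polarized at 1°.
I₂ = I₁ cos²(65° − 1°) = 0.5 I₀ · cos²(64°) = 0.09608 I₀.
Need I₃/I₀ = 0.0859, so cos²(θ − 65°) = 0.0859 / 0.09608 = 0.894.
θ − 65° = arccos(√0.894) = 19.0°, giving θ ≈ 65 + 19.0 = 84.0°.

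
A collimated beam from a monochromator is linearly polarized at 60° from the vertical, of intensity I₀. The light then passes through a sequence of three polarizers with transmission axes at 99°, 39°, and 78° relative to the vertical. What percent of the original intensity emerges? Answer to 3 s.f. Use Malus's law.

≈ 9.12%

By Malus's law, I₁ = I₀ cos²(99° − 60°) = I₀ cos²(39°) = 0.604 I₀.
I₂ = I₁ cos²(39° − 99°) = 0.604 I₀ · cos²(60°) = 0.151 I₀.
I₃ = I₂ cos²(78° − 39°) = 0.151 I₀ · cos²(39°) = 0.09119 I₀.
That is 9.119% of the incident intensity.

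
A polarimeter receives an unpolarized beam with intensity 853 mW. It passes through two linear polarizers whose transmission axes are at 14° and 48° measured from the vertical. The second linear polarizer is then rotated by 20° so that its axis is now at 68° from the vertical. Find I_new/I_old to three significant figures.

I_new/I_old ≈ 0.503

Before rotation:
Unpolarized light through the first polarizer → I₁ = ½ I₀, now polarized at 14°.
I₂ = I₁ cos²(48° − 14°) = 0.5 I₀ · cos²(34°) = 0.3437 I₀.
After rotation:
Unpolarized light through the first polarizer → I₁ = ½ I₀, now polarized at 14°.
I₂ = I₁ cos²(68° − 14°) = 0.5 I₀ · cos²(54°) = 0.1727 I₀.
Ratio = 0.1727 / 0.3437 = 0.5027.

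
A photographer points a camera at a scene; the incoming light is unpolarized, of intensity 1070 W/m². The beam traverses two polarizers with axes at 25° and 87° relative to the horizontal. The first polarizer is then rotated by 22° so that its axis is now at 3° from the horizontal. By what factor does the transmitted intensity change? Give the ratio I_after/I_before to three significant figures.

I_new/I_old ≈ 0.0496

Before rotation:
Unpolarized light through the first polarizer → I₁ = ½ I₀, now polarized at 25°.
I₂ = I₁ cos²(87° − 25°) = 0.5 I₀ · cos²(62°) = 0.1102 I₀.
After rotation:
Unpolarized light through the first polarizer → I₁ = ½ I₀, now polarized at 3°.
I₂ = I₁ cos²(87° − 3°) = 0.5 I₀ · cos²(84°) = 0.005463 I₀.
Ratio = 0.005463 / 0.1102 = 0.04957.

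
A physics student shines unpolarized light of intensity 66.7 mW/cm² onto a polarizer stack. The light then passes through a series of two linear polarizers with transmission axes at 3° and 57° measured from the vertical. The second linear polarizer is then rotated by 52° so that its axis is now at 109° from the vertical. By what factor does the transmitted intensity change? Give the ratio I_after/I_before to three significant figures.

I_new/I_old ≈ 0.220

Before rotation:
Unpolarized light through the first polarizer → I₁ = ½ I₀, now polarized at 3°.
I₂ = I₁ cos²(57° − 3°) = 0.5 I₀ · cos²(54°) = 0.1727 I₀.
After rotation:
Unpolarized light through the first polarizer → I₁ = ½ I₀, now polarized at 3°.
Angle between axes 1 and 2: 74°. I₂ = 0.5 I₀ · cos²(74°) = 0.03799 I₀.
Ratio = 0.03799 / 0.1727 = 0.2199.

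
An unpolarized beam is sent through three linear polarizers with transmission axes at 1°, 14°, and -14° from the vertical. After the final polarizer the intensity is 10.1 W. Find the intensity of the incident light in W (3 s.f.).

I₀ ≈ 27.3 W

Unpolarized light through the first polarizer → I₁ = ½ I₀, now polarized at 1°.
I₂ = I₁ cos²(14° − 1°) = 0.5 I₀ · cos²(13°) = 0.4747 I₀.
I₃ = I₂ cos²(-14° − 14°) = 0.4747 I₀ · cos²(28°) = 0.3701 I₀.
So 10.1 W = 0.3701 I₀, giving I₀ = 10.1/0.3701 = 27.29 W.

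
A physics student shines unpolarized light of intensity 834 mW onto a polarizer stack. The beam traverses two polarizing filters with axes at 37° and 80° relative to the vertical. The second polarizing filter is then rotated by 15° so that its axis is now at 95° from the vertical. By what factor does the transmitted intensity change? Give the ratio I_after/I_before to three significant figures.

Before rotation:
Unpolarized light through the first polarizer → I₁ = ½ I₀, now polarized at 37°.
I₂ = I₁ cos²(80° − 37°) = 0.5 I₀ · cos²(43°) = 0.2674 I₀.
After rotation:
Unpolarized light through the first polarizer → I₁ = ½ I₀, now polarized at 37°.
I₂ = I₁ cos²(95° − 37°) = 0.5 I₀ · cos²(58°) = 0.1404 I₀.
Ratio = 0.1404 / 0.2674 = 0.525.

I_new/I_old ≈ 0.525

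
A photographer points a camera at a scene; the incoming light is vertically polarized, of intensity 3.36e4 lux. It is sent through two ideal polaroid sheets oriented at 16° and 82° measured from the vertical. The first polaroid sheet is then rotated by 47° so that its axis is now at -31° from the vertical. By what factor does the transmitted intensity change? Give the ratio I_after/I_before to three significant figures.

I_new/I_old ≈ 0.734

Before rotation:
By Malus's law, I₁ = I₀ cos²(16° − 0°) = I₀ cos²(16°) = 0.924 I₀.
I₂ = I₁ cos²(82° − 16°) = 0.924 I₀ · cos²(66°) = 0.1529 I₀.
After rotation:
I₁ = I₀ cos²(-31° − 0°) = I₀ cos²(31°) = 0.7347 I₀.
Angle between axes 1 and 2: 67°. I₂ = 0.7347 I₀ · cos²(67°) = 0.1122 I₀.
Ratio = 0.1122 / 0.1529 = 0.7338.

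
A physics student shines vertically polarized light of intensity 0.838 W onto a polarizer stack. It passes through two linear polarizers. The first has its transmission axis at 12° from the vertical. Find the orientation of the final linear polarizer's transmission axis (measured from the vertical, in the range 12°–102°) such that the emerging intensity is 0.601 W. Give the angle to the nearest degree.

θ ≈ 42°

By Malus's law, I₁ = I₀ cos²(12° − 0°) = I₀ cos²(12°) = 0.9568 I₀.
Target fraction: 0.601 / 0.838 W = 0.7172 of I₀.
Need I₂/I₀ = 0.7172, so cos²(θ − 12°) = 0.7172 / 0.9568 = 0.7496.
θ − 12° = arccos(√0.7496) = 30.0°, giving θ ≈ 12 + 30.0 = 42.0°.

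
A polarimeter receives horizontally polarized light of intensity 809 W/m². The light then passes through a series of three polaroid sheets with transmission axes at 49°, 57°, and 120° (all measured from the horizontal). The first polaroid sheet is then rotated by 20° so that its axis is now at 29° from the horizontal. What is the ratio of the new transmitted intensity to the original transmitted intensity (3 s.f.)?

I_new/I_old ≈ 1.41

Before rotation:
By Malus's law, I₁ = I₀ cos²(49° − 0°) = I₀ cos²(49°) = 0.4304 I₀.
I₂ = I₁ cos²(57° − 49°) = 0.4304 I₀ · cos²(8°) = 0.4221 I₀.
I₃ = I₂ cos²(120° − 57°) = 0.4221 I₀ · cos²(63°) = 0.08699 I₀.
After rotation:
I₁ = I₀ cos²(29° − 0°) = I₀ cos²(29°) = 0.765 I₀.
I₂ = I₁ cos²(57° − 29°) = 0.765 I₀ · cos²(28°) = 0.5964 I₀.
I₃ = I₂ cos²(120° − 57°) = 0.5964 I₀ · cos²(63°) = 0.1229 I₀.
Ratio = 0.1229 / 0.08699 = 1.413.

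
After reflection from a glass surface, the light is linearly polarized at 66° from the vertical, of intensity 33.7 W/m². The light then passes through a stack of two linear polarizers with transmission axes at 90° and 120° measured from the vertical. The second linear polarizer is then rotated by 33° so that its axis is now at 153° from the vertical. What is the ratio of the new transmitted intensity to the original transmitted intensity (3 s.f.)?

I_new/I_old ≈ 0.275

Before rotation:
I₁ = I₀ cos²(90° − 66°) = I₀ cos²(24°) = 0.8346 I₀.
I₂ = I₁ cos²(120° − 90°) = 0.8346 I₀ · cos²(30°) = 0.6259 I₀.
After rotation:
I₁ = I₀ cos²(90° − 66°) = I₀ cos²(24°) = 0.8346 I₀.
I₂ = I₁ cos²(153° − 90°) = 0.8346 I₀ · cos²(63°) = 0.172 I₀.
Ratio = 0.172 / 0.6259 = 0.2748.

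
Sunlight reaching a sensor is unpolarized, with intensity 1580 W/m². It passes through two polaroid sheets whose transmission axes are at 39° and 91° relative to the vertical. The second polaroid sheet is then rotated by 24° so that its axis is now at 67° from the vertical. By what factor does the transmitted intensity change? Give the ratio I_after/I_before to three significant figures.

I_new/I_old ≈ 2.06

Before rotation:
Unpolarized light through the first polarizer → I₁ = ½ I₀, now polarized at 39°.
I₂ = I₁ cos²(91° − 39°) = 0.5 I₀ · cos²(52°) = 0.1895 I₀.
After rotation:
Unpolarized light through the first polarizer → I₁ = ½ I₀, now polarized at 39°.
I₂ = I₁ cos²(67° − 39°) = 0.5 I₀ · cos²(28°) = 0.3898 I₀.
Ratio = 0.3898 / 0.1895 = 2.057.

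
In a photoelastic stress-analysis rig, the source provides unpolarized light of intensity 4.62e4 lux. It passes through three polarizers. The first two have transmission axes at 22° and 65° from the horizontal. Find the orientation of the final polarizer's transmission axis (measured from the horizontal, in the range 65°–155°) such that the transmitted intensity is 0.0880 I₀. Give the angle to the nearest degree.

Unpolarized light through the first polarizer → I₁ = ½ I₀, now polarized at 22°.
I₂ = I₁ cos²(65° − 22°) = 0.5 I₀ · cos²(43°) = 0.2674 I₀.
Need I₃/I₀ = 0.088, so cos²(θ − 65°) = 0.088 / 0.2674 = 0.329.
θ − 65° = arccos(√0.329) = 55.0°, giving θ ≈ 65 + 55.0 = 120.0°.

θ ≈ 120°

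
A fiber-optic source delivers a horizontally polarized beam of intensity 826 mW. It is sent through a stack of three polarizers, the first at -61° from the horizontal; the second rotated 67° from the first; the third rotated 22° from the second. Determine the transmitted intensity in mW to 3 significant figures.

I ≈ 25.5 mW

I₁ = 826 mW · cos²(61°) = 194.1 mW.
I₂ = I₁ · cos²(67°) = 194.1 · 0.1527 = 29.64 mW.
I₃ = I₂ · cos²(22°) = 29.64 · 0.8597 = 25.48 mW.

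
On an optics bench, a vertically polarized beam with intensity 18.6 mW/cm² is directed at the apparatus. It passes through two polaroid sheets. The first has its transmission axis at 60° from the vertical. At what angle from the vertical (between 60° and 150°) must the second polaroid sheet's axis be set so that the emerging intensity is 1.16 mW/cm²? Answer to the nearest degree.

I₁ = I₀ cos²(60° − 0°) = I₀ cos²(60°) = 0.25 I₀.
Target fraction: 1.16 / 18.6 mW/cm² = 0.06237 of I₀.
Need I₂/I₀ = 0.06237, so cos²(θ − 60°) = 0.06237 / 0.25 = 0.2495.
θ − 60° = arccos(√0.2495) = 60.0°, giving θ ≈ 60 + 60.0 = 120.0°.

θ ≈ 120°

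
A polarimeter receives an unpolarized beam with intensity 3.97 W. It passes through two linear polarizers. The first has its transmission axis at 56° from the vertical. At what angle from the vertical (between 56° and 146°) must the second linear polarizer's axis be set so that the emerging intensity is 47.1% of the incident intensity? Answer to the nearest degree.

θ ≈ 70°

Unpolarized light through the first polarizer → I₁ = ½ I₀, now polarized at 56°.
Need I₂/I₀ = 0.471, so cos²(θ − 56°) = 0.471 / 0.5 = 0.942.
θ − 56° = arccos(√0.942) = 13.9°, giving θ ≈ 56 + 13.9 = 69.9°.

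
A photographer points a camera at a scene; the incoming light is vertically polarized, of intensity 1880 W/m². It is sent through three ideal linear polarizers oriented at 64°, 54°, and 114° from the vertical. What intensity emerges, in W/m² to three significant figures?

I₁ = 1880 W/m² · cos²(64°) = 361.3 W/m².
I₂ = I₁ · cos²(10°) = 361.3 · 0.9698 = 350.4 W/m².
I₃ = I₂ · cos²(60°) = 350.4 · 0.25 = 87.6 W/m².

I ≈ 87.6 W/m²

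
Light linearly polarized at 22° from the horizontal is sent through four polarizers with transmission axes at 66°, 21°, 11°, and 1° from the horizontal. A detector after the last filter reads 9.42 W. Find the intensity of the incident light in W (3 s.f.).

I₀ ≈ 38.7 W

I₁ = I₀ cos²(66° − 22°) = I₀ cos²(44°) = 0.5174 I₀.
I₂ = I₁ cos²(21° − 66°) = 0.5174 I₀ · cos²(45°) = 0.2587 I₀.
I₃ = I₂ cos²(11° − 21°) = 0.2587 I₀ · cos²(10°) = 0.2509 I₀.
I₄ = I₃ cos²(1° − 11°) = 0.2509 I₀ · cos²(10°) = 0.2434 I₀.
So 9.42 W = 0.2434 I₀, giving I₀ = 9.42/0.2434 = 38.71 W.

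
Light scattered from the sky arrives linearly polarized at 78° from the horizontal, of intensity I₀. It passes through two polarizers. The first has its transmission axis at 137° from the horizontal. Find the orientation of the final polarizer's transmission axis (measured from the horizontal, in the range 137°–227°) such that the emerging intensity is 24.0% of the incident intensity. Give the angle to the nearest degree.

θ ≈ 155°

By Malus's law, I₁ = I₀ cos²(137° − 78°) = I₀ cos²(59°) = 0.2653 I₀.
Need I₂/I₀ = 0.24, so cos²(θ − 137°) = 0.24 / 0.2653 = 0.9048.
θ − 137° = arccos(√0.9048) = 18.0°, giving θ ≈ 137 + 18.0 = 155.0°.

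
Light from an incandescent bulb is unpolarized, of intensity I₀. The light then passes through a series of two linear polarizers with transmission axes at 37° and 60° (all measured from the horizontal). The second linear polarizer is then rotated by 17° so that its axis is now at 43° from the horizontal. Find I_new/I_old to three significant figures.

I_new/I_old ≈ 1.17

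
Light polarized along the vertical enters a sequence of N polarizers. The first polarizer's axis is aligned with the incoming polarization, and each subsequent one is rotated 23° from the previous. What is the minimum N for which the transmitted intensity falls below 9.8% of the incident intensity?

N = 16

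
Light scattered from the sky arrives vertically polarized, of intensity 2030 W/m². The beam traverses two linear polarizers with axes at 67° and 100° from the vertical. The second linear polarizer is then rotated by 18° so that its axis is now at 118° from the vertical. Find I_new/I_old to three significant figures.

I_new/I_old ≈ 0.563

Before rotation:
By Malus's law, I₁ = I₀ cos²(67° − 0°) = I₀ cos²(67°) = 0.1527 I₀.
I₂ = I₁ cos²(100° − 67°) = 0.1527 I₀ · cos²(33°) = 0.1074 I₀.
After rotation:
I₁ = I₀ cos²(67° − 0°) = I₀ cos²(67°) = 0.1527 I₀.
I₂ = I₁ cos²(118° − 67°) = 0.1527 I₀ · cos²(51°) = 0.06046 I₀.
Ratio = 0.06046 / 0.1074 = 0.5631.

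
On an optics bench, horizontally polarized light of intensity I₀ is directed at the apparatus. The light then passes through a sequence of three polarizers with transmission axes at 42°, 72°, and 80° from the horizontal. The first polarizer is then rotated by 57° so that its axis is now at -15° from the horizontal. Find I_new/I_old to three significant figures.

Before rotation:
I₁ = I₀ cos²(42° − 0°) = I₀ cos²(42°) = 0.5523 I₀.
I₂ = I₁ cos²(72° − 42°) = 0.5523 I₀ · cos²(30°) = 0.4142 I₀.
I₃ = I₂ cos²(80° − 72°) = 0.4142 I₀ · cos²(8°) = 0.4062 I₀.
After rotation:
I₁ = I₀ cos²(-15° − 0°) = I₀ cos²(15°) = 0.933 I₀.
I₂ = I₁ cos²(72° + 15°) = 0.933 I₀ · cos²(87°) = 0.002556 I₀.
I₃ = I₂ cos²(80° − 72°) = 0.002556 I₀ · cos²(8°) = 0.002506 I₀.
Ratio = 0.002506 / 0.4062 = 0.00617.

I_new/I_old ≈ 0.00617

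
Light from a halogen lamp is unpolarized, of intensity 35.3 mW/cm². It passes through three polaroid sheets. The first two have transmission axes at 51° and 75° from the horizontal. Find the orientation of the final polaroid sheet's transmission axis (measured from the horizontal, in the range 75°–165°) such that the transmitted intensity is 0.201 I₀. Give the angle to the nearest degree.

θ ≈ 121°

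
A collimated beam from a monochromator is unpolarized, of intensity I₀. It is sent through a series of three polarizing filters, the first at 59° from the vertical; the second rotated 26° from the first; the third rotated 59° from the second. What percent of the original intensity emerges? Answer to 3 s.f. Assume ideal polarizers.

≈ 10.7%

Unpolarized light through the first polarizer → I₁ = ½ I₀, now polarized at 59°.
I₂ = I₁ cos²(26°) = 0.5 · 0.8078 I₀ = 0.4039 I₀.
I₃ = I₂ cos²(59°) = 0.4039 · 0.2653 I₀ = 0.1071 I₀.
That is 10.71% of the incident intensity.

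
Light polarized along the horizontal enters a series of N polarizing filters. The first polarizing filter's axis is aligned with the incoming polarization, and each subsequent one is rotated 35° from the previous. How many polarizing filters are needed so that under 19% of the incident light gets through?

N = 6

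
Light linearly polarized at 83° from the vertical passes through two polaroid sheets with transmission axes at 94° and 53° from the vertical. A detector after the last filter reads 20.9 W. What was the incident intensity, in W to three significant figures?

I₀ ≈ 38.1 W

By Malus's law, I₁ = I₀ cos²(94° − 83°) = I₀ cos²(11°) = 0.9636 I₀.
I₂ = I₁ cos²(53° − 94°) = 0.9636 I₀ · cos²(41°) = 0.5488 I₀.
So 20.9 W = 0.5488 I₀, giving I₀ = 20.9/0.5488 = 38.08 W.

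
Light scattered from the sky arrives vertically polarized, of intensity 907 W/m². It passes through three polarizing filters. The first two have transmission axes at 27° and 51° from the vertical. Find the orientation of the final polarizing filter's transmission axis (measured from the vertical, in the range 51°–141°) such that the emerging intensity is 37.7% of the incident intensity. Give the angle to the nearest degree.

By Malus's law, I₁ = I₀ cos²(27° − 0°) = I₀ cos²(27°) = 0.7939 I₀.
I₂ = I₁ cos²(51° − 27°) = 0.7939 I₀ · cos²(24°) = 0.6626 I₀.
Need I₃/I₀ = 0.377, so cos²(θ − 51°) = 0.377 / 0.6626 = 0.569.
θ − 51° = arccos(√0.569) = 41.0°, giving θ ≈ 51 + 41.0 = 92.0°.

θ ≈ 92°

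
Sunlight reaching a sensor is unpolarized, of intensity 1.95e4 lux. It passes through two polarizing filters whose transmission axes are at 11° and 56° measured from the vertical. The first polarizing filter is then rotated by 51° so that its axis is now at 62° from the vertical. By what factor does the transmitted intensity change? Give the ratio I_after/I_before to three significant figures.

Before rotation:
Unpolarized light through the first polarizer → I₁ = ½ I₀, now polarized at 11°.
I₂ = I₁ cos²(56° − 11°) = 0.5 I₀ · cos²(45°) = 0.25 I₀.
After rotation:
Unpolarized light through the first polarizer → I₁ = ½ I₀, now polarized at 62°.
I₂ = I₁ cos²(56° − 62°) = 0.5 I₀ · cos²(6°) = 0.4945 I₀.
Ratio = 0.4945 / 0.25 = 1.978.

I_new/I_old ≈ 1.98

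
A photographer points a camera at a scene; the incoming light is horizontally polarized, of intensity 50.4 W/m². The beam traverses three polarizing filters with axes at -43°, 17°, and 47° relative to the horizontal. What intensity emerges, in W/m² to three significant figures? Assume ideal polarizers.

I₁ = 50.4 W/m² · cos²(43°) = 26.96 W/m².
I₂ = I₁ · cos²(60°) = 26.96 · 0.25 = 6.739 W/m².
I₃ = I₂ · cos²(30°) = 6.739 · 0.75 = 5.055 W/m².

I ≈ 5.05 W/m²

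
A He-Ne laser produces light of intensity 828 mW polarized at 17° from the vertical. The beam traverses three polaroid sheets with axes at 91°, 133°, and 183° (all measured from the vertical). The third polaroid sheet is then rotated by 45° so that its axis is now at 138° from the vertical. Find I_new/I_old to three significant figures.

I_new/I_old ≈ 2.40

Before rotation:
I₁ = I₀ cos²(91° − 17°) = I₀ cos²(74°) = 0.07598 I₀.
I₂ = I₁ cos²(133° − 91°) = 0.07598 I₀ · cos²(42°) = 0.04196 I₀.
I₃ = I₂ cos²(183° − 133°) = 0.04196 I₀ · cos²(50°) = 0.01734 I₀.
After rotation:
I₁ = I₀ cos²(91° − 17°) = I₀ cos²(74°) = 0.07598 I₀.
I₂ = I₁ cos²(133° − 91°) = 0.07598 I₀ · cos²(42°) = 0.04196 I₀.
I₃ = I₂ cos²(138° − 133°) = 0.04196 I₀ · cos²(5°) = 0.04164 I₀.
Ratio = 0.04164 / 0.01734 = 2.402.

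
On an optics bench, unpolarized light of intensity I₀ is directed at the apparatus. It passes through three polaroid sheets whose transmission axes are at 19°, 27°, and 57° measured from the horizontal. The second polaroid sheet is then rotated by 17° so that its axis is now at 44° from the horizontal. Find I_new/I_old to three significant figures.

Before rotation:
Unpolarized light through the first polarizer → I₁ = ½ I₀, now polarized at 19°.
I₂ = I₁ cos²(27° − 19°) = 0.5 I₀ · cos²(8°) = 0.4903 I₀.
I₃ = I₂ cos²(57° − 27°) = 0.4903 I₀ · cos²(30°) = 0.3677 I₀.
After rotation:
Unpolarized light through the first polarizer → I₁ = ½ I₀, now polarized at 19°.
I₂ = I₁ cos²(44° − 19°) = 0.5 I₀ · cos²(25°) = 0.4107 I₀.
I₃ = I₂ cos²(57° − 44°) = 0.4107 I₀ · cos²(13°) = 0.3899 I₀.
Ratio = 0.3899 / 0.3677 = 1.06.

I_new/I_old ≈ 1.06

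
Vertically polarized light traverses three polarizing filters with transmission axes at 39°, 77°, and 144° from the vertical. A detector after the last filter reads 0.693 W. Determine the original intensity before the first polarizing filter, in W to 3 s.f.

I₀ ≈ 12.1 W

I₁ = I₀ cos²(39° − 0°) = I₀ cos²(39°) = 0.604 I₀.
I₂ = I₁ cos²(77° − 39°) = 0.604 I₀ · cos²(38°) = 0.375 I₀.
I₃ = I₂ cos²(144° − 77°) = 0.375 I₀ · cos²(67°) = 0.05726 I₀.
So 0.693 W = 0.05726 I₀, giving I₀ = 0.693/0.05726 = 12.1 W.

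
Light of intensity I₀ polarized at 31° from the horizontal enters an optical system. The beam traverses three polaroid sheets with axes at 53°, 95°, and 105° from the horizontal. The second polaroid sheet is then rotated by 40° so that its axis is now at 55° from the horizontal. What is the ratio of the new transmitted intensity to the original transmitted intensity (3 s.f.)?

I_new/I_old ≈ 0.770

Before rotation:
I₁ = I₀ cos²(53° − 31°) = I₀ cos²(22°) = 0.8597 I₀.
I₂ = I₁ cos²(95° − 53°) = 0.8597 I₀ · cos²(42°) = 0.4748 I₀.
I₃ = I₂ cos²(105° − 95°) = 0.4748 I₀ · cos²(10°) = 0.4604 I₀.
After rotation:
I₁ = I₀ cos²(53° − 31°) = I₀ cos²(22°) = 0.8597 I₀.
I₂ = I₁ cos²(55° − 53°) = 0.8597 I₀ · cos²(2°) = 0.8586 I₀.
I₃ = I₂ cos²(105° − 55°) = 0.8586 I₀ · cos²(50°) = 0.3548 I₀.
Ratio = 0.3548 / 0.4604 = 0.7705.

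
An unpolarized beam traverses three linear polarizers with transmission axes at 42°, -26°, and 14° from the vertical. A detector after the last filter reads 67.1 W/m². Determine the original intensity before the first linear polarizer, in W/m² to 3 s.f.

Unpolarized light through the first polarizer → I₁ = ½ I₀, now polarized at 42°.
I₂ = I₁ cos²(-26° − 42°) = 0.5 I₀ · cos²(68°) = 0.07017 I₀.
I₃ = I₂ cos²(14° + 26°) = 0.07017 I₀ · cos²(40°) = 0.04117 I₀.
So 67.1 W/m² = 0.04117 I₀, giving I₀ = 67.1/0.04117 = 1630 W/m².

I₀ ≈ 1630 W/m²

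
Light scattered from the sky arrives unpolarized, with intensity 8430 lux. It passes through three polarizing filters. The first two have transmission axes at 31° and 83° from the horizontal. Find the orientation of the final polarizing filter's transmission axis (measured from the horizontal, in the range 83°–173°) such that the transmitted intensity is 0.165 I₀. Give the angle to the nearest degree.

Unpolarized light through the first polarizer → I₁ = ½ I₀, now polarized at 31°.
I₂ = I₁ cos²(83° − 31°) = 0.5 I₀ · cos²(52°) = 0.1895 I₀.
Need I₃/I₀ = 0.165, so cos²(θ − 83°) = 0.165 / 0.1895 = 0.8706.
θ − 83° = arccos(√0.8706) = 21.1°, giving θ ≈ 83 + 21.1 = 104.1°.

θ ≈ 104°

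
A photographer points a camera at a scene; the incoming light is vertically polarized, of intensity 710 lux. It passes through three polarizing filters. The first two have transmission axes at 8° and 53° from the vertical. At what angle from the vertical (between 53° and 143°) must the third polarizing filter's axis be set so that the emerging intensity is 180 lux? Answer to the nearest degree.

θ ≈ 97°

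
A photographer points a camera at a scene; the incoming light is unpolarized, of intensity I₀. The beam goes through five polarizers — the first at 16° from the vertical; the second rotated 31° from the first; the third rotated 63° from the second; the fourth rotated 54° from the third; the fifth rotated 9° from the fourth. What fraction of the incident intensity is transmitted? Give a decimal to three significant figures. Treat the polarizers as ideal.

≈ 0.0255 I₀

Unpolarized light through the first polarizer → I₁ = ½ I₀, now polarized at 16°.
I₂ = I₁ cos²(31°) = 0.5 · 0.7347 I₀ = 0.3674 I₀.
I₃ = I₂ cos²(63°) = 0.3674 · 0.2061 I₀ = 0.07572 I₀.
I₄ = I₃ cos²(54°) = 0.07572 · 0.3455 I₀ = 0.02616 I₀.
I₅ = I₄ cos²(9°) = 0.02616 · 0.9755 I₀ = 0.02552 I₀.
Transmitted fraction = 0.02552.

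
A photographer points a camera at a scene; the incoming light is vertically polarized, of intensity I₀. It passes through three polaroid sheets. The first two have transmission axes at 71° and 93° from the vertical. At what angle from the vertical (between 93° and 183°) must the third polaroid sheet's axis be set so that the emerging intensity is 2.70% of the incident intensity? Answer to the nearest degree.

θ ≈ 150°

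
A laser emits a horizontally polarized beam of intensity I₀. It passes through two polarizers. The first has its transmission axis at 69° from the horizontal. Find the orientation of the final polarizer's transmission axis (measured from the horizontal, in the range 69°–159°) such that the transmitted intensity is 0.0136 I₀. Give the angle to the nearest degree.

θ ≈ 140°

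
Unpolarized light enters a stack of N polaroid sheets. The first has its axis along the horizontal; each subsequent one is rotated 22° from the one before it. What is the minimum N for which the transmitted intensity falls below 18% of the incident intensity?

First polarizer halves the unpolarized light: factor 1/2.
Each further stage multiplies by cos²(22°) = 0.8597.
After N polarizers: T = 0.5·0.8597^(N−1). Require T < 0.18 ⇒ N−1 > ln(0.18/0.5)/ln(0.8597) = 6.76, so N−1 ≥ 7 and N = 8.
Check: N=8 gives T = 0.1735 < 0.18; N=7 gives T = 0.2018.

N = 8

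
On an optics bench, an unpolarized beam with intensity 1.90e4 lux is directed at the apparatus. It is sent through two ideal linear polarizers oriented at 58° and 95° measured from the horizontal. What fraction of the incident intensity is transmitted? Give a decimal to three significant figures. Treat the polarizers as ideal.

Unpolarized light through the first polarizer → I₁ = 1.90e4 lux/2 = 9500 lux, polarized at 58°.
I₂ = I₁ · cos²(37°) = 9500 · 0.6378 = 6059 lux.
Transmitted fraction = 0.3189.

I/I₀ ≈ 0.319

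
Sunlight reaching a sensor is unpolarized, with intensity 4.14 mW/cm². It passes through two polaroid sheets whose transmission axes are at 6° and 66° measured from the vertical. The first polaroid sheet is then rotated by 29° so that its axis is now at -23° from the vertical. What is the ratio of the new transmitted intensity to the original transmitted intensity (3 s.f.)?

I_new/I_old ≈ 0.00122

Before rotation:
Unpolarized light through the first polarizer → I₁ = ½ I₀, now polarized at 6°.
I₂ = I₁ cos²(66° − 6°) = 0.5 I₀ · cos²(60°) = 0.125 I₀.
After rotation:
Unpolarized light through the first polarizer → I₁ = ½ I₀, now polarized at -23°.
I₂ = I₁ cos²(66° + 23°) = 0.5 I₀ · cos²(89°) = 0.0001523 I₀.
Ratio = 0.0001523 / 0.125 = 0.001218.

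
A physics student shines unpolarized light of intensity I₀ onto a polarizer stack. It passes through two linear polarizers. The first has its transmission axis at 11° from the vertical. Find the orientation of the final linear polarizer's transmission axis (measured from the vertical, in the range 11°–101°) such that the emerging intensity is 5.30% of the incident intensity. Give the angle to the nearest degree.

θ ≈ 82°

Unpolarized light through the first polarizer → I₁ = ½ I₀, now polarized at 11°.
Need I₂/I₀ = 0.053, so cos²(θ − 11°) = 0.053 / 0.5 = 0.106.
θ − 11° = arccos(√0.106) = 71.0°, giving θ ≈ 11 + 71.0 = 82.0°.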